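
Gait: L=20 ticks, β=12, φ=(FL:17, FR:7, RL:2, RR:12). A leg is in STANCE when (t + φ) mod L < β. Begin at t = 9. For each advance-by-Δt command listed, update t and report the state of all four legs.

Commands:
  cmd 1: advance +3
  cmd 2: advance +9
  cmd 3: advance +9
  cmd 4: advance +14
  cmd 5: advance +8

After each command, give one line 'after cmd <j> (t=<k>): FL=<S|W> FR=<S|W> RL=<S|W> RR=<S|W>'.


start t=9: FL=S FR=W RL=S RR=S
cmd 1: advance +3 → t=12, phase=(9,19,14,4) → FL=S FR=W RL=W RR=S
cmd 2: advance +9 → t=21, phase=(18,8,3,13) → FL=W FR=S RL=S RR=W
cmd 3: advance +9 → t=30, phase=(7,17,12,2) → FL=S FR=W RL=W RR=S
cmd 4: advance +14 → t=44, phase=(1,11,6,16) → FL=S FR=S RL=S RR=W
cmd 5: advance +8 → t=52, phase=(9,19,14,4) → FL=S FR=W RL=W RR=S

after cmd 1 (t=12): FL=S FR=W RL=W RR=S
after cmd 2 (t=21): FL=W FR=S RL=S RR=W
after cmd 3 (t=30): FL=S FR=W RL=W RR=S
after cmd 4 (t=44): FL=S FR=S RL=S RR=W
after cmd 5 (t=52): FL=S FR=W RL=W RR=S


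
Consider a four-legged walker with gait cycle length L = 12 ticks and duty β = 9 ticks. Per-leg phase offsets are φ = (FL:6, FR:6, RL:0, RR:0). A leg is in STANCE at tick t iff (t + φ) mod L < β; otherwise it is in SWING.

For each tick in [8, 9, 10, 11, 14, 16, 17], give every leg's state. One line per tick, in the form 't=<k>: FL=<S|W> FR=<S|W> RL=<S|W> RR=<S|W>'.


t=8: FL=S FR=S RL=S RR=S
t=9: FL=S FR=S RL=W RR=W
t=10: FL=S FR=S RL=W RR=W
t=11: FL=S FR=S RL=W RR=W
t=14: FL=S FR=S RL=S RR=S
t=16: FL=W FR=W RL=S RR=S
t=17: FL=W FR=W RL=S RR=S

t=8: phase=(2,2,8,8) vs β=9 → FL=S FR=S RL=S RR=S
t=9: phase=(3,3,9,9) vs β=9 → FL=S FR=S RL=W RR=W
t=10: phase=(4,4,10,10) vs β=9 → FL=S FR=S RL=W RR=W
t=11: phase=(5,5,11,11) vs β=9 → FL=S FR=S RL=W RR=W
t=14: phase=(8,8,2,2) vs β=9 → FL=S FR=S RL=S RR=S
t=16: phase=(10,10,4,4) vs β=9 → FL=W FR=W RL=S RR=S
t=17: phase=(11,11,5,5) vs β=9 → FL=W FR=W RL=S RR=S


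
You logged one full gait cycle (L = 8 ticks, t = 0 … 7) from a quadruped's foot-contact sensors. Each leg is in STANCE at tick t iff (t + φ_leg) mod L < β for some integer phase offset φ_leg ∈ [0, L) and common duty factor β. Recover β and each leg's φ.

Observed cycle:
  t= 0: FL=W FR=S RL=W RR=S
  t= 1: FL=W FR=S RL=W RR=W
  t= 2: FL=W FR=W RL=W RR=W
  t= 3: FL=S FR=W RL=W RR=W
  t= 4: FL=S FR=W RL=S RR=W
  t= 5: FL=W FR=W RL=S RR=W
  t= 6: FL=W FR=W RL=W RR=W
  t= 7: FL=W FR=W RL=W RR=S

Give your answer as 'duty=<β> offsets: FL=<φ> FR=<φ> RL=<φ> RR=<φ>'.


duty=2 offsets: FL=5 FR=0 RL=4 RR=1

duty β = stance ticks per leg = 2
FL: stance ticks = 2; W→S at t=3 → φ=5
FR: stance ticks = 2; W→S at t=0 → φ=0
RL: stance ticks = 2; W→S at t=4 → φ=4
RR: stance ticks = 2; W→S at t=7 → φ=1


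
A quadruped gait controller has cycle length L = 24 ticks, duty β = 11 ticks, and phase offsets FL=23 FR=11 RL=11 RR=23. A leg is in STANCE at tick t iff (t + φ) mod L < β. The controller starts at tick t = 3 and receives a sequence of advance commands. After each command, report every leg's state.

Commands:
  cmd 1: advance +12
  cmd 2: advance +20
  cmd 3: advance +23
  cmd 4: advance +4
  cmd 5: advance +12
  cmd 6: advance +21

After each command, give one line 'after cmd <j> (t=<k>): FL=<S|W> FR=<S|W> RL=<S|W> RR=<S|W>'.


after cmd 1 (t=15): FL=W FR=S RL=S RR=W
after cmd 2 (t=35): FL=S FR=W RL=W RR=S
after cmd 3 (t=58): FL=S FR=W RL=W RR=S
after cmd 4 (t=62): FL=W FR=S RL=S RR=W
after cmd 5 (t=74): FL=S FR=W RL=W RR=S
after cmd 6 (t=95): FL=W FR=S RL=S RR=W

start t=3: FL=S FR=W RL=W RR=S
cmd 1: advance +12 → t=15, phase=(14,2,2,14) → FL=W FR=S RL=S RR=W
cmd 2: advance +20 → t=35, phase=(10,22,22,10) → FL=S FR=W RL=W RR=S
cmd 3: advance +23 → t=58, phase=(9,21,21,9) → FL=S FR=W RL=W RR=S
cmd 4: advance +4 → t=62, phase=(13,1,1,13) → FL=W FR=S RL=S RR=W
cmd 5: advance +12 → t=74, phase=(1,13,13,1) → FL=S FR=W RL=W RR=S
cmd 6: advance +21 → t=95, phase=(22,10,10,22) → FL=W FR=S RL=S RR=W


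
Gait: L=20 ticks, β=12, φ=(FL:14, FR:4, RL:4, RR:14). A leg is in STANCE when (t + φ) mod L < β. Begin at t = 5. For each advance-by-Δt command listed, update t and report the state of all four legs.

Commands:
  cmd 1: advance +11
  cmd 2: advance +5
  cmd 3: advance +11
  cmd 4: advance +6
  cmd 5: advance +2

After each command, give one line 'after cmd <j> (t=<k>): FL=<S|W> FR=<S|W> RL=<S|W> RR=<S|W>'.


start t=5: FL=W FR=S RL=S RR=W
cmd 1: advance +11 → t=16, phase=(10,0,0,10) → FL=S FR=S RL=S RR=S
cmd 2: advance +5 → t=21, phase=(15,5,5,15) → FL=W FR=S RL=S RR=W
cmd 3: advance +11 → t=32, phase=(6,16,16,6) → FL=S FR=W RL=W RR=S
cmd 4: advance +6 → t=38, phase=(12,2,2,12) → FL=W FR=S RL=S RR=W
cmd 5: advance +2 → t=40, phase=(14,4,4,14) → FL=W FR=S RL=S RR=W

after cmd 1 (t=16): FL=S FR=S RL=S RR=S
after cmd 2 (t=21): FL=W FR=S RL=S RR=W
after cmd 3 (t=32): FL=S FR=W RL=W RR=S
after cmd 4 (t=38): FL=W FR=S RL=S RR=W
after cmd 5 (t=40): FL=W FR=S RL=S RR=W


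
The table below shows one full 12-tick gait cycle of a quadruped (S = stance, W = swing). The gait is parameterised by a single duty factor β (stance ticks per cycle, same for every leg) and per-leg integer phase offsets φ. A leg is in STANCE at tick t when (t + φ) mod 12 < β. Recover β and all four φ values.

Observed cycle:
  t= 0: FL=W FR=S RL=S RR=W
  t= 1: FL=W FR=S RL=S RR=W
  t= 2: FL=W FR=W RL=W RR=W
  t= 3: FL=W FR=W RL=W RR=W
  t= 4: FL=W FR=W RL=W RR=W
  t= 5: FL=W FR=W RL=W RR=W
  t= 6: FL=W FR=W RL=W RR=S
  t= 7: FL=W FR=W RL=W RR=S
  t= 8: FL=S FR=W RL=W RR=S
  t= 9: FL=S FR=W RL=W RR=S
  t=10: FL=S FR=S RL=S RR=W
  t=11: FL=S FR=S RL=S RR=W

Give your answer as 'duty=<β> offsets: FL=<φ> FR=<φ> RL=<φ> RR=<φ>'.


duty β = stance ticks per leg = 4
FL: stance ticks = 4; W→S at t=8 → φ=4
FR: stance ticks = 4; W→S at t=10 → φ=2
RL: stance ticks = 4; W→S at t=10 → φ=2
RR: stance ticks = 4; W→S at t=6 → φ=6

duty=4 offsets: FL=4 FR=2 RL=2 RR=6


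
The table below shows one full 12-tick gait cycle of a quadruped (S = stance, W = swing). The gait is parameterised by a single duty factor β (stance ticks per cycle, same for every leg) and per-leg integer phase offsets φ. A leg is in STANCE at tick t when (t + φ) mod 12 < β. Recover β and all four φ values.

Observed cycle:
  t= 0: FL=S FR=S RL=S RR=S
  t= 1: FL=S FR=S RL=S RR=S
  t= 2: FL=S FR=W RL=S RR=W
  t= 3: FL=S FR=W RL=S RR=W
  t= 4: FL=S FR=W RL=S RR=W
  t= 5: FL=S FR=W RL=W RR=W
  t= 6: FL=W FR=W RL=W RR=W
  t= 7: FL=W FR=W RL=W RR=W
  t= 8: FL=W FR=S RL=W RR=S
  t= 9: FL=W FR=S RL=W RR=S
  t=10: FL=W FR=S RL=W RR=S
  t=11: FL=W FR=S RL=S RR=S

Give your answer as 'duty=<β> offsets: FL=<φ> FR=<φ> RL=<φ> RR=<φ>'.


duty β = stance ticks per leg = 6
FL: stance ticks = 6; W→S at t=0 → φ=0
FR: stance ticks = 6; W→S at t=8 → φ=4
RL: stance ticks = 6; W→S at t=11 → φ=1
RR: stance ticks = 6; W→S at t=8 → φ=4

duty=6 offsets: FL=0 FR=4 RL=1 RR=4


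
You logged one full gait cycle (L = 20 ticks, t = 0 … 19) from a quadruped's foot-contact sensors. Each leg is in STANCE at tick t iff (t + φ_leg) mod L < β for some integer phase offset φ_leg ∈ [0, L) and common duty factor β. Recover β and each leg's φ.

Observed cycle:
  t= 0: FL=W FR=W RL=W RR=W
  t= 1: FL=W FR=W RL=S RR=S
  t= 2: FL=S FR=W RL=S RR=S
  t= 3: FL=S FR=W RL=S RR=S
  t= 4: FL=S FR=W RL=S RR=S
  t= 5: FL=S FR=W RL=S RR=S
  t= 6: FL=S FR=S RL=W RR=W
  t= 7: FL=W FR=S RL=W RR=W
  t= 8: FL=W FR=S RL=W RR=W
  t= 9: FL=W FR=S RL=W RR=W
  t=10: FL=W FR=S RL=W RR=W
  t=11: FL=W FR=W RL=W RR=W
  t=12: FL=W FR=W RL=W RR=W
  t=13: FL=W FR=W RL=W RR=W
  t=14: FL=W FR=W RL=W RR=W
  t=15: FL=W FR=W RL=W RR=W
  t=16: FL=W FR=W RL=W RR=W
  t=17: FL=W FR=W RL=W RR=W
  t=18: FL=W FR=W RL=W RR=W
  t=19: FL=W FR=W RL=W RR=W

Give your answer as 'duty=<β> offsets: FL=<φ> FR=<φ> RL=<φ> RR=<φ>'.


duty=5 offsets: FL=18 FR=14 RL=19 RR=19

duty β = stance ticks per leg = 5
FL: stance ticks = 5; W→S at t=2 → φ=18
FR: stance ticks = 5; W→S at t=6 → φ=14
RL: stance ticks = 5; W→S at t=1 → φ=19
RR: stance ticks = 5; W→S at t=1 → φ=19


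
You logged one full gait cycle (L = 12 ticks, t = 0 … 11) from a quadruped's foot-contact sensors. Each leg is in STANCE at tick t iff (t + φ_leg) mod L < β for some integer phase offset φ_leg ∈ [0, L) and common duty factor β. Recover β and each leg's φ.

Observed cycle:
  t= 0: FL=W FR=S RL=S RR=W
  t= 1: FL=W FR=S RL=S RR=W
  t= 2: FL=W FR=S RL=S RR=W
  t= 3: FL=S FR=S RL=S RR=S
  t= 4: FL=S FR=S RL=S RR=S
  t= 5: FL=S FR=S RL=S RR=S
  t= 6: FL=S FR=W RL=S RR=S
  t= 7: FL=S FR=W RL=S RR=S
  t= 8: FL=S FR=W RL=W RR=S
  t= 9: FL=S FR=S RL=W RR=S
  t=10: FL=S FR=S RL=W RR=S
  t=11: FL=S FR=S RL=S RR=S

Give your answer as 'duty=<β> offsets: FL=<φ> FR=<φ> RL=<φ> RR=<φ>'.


duty=9 offsets: FL=9 FR=3 RL=1 RR=9

duty β = stance ticks per leg = 9
FL: stance ticks = 9; W→S at t=3 → φ=9
FR: stance ticks = 9; W→S at t=9 → φ=3
RL: stance ticks = 9; W→S at t=11 → φ=1
RR: stance ticks = 9; W→S at t=3 → φ=9


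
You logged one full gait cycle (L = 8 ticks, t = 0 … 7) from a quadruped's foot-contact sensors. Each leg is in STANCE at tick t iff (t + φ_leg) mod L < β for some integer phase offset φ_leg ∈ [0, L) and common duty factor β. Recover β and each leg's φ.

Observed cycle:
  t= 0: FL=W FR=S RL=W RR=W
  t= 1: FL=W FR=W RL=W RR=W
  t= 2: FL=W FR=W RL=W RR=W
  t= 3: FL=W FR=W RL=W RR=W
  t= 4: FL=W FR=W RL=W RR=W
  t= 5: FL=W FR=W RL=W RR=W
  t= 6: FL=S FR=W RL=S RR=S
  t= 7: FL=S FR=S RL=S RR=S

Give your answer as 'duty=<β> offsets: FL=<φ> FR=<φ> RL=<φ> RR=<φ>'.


duty β = stance ticks per leg = 2
FL: stance ticks = 2; W→S at t=6 → φ=2
FR: stance ticks = 2; W→S at t=7 → φ=1
RL: stance ticks = 2; W→S at t=6 → φ=2
RR: stance ticks = 2; W→S at t=6 → φ=2

duty=2 offsets: FL=2 FR=1 RL=2 RR=2


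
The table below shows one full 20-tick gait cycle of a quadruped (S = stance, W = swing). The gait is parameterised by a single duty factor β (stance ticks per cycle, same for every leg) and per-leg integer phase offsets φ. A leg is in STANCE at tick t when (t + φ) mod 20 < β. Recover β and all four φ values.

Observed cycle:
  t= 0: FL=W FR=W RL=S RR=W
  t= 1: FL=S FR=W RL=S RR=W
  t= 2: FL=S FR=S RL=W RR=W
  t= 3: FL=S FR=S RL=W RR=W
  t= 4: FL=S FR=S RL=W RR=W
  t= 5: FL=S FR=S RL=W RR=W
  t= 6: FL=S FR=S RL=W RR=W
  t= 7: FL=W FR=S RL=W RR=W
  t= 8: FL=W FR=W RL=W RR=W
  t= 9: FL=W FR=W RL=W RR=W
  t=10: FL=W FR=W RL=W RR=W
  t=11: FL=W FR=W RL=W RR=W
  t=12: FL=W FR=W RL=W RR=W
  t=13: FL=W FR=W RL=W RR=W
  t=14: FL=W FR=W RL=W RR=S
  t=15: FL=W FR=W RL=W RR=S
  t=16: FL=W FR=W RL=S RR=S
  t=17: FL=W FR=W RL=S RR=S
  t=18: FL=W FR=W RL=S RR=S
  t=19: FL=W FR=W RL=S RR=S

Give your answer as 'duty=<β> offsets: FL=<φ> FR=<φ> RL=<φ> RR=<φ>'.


duty β = stance ticks per leg = 6
FL: stance ticks = 6; W→S at t=1 → φ=19
FR: stance ticks = 6; W→S at t=2 → φ=18
RL: stance ticks = 6; W→S at t=16 → φ=4
RR: stance ticks = 6; W→S at t=14 → φ=6

duty=6 offsets: FL=19 FR=18 RL=4 RR=6


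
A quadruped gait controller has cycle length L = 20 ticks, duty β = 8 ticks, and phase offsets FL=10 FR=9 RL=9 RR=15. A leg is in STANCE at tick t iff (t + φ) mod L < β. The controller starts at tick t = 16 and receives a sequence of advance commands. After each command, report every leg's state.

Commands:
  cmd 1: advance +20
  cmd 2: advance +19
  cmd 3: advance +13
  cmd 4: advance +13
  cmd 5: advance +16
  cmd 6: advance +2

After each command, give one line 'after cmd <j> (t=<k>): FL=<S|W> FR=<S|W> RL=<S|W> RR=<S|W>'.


after cmd 1 (t=36): FL=S FR=S RL=S RR=W
after cmd 2 (t=55): FL=S FR=S RL=S RR=W
after cmd 3 (t=68): FL=W FR=W RL=W RR=S
after cmd 4 (t=81): FL=W FR=W RL=W RR=W
after cmd 5 (t=97): FL=S FR=S RL=S RR=W
after cmd 6 (t=99): FL=W FR=W RL=W RR=W

start t=16: FL=S FR=S RL=S RR=W
cmd 1: advance +20 → t=36, phase=(6,5,5,11) → FL=S FR=S RL=S RR=W
cmd 2: advance +19 → t=55, phase=(5,4,4,10) → FL=S FR=S RL=S RR=W
cmd 3: advance +13 → t=68, phase=(18,17,17,3) → FL=W FR=W RL=W RR=S
cmd 4: advance +13 → t=81, phase=(11,10,10,16) → FL=W FR=W RL=W RR=W
cmd 5: advance +16 → t=97, phase=(7,6,6,12) → FL=S FR=S RL=S RR=W
cmd 6: advance +2 → t=99, phase=(9,8,8,14) → FL=W FR=W RL=W RR=W


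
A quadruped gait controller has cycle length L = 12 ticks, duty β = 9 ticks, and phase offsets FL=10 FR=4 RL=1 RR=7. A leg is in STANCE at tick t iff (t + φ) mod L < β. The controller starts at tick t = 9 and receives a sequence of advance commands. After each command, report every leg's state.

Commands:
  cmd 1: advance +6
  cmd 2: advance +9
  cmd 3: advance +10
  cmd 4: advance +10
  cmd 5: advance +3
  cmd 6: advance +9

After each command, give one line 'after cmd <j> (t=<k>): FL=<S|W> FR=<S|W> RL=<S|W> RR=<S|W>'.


start t=9: FL=S FR=S RL=W RR=S
cmd 1: advance +6 → t=15, phase=(1,7,4,10) → FL=S FR=S RL=S RR=W
cmd 2: advance +9 → t=24, phase=(10,4,1,7) → FL=W FR=S RL=S RR=S
cmd 3: advance +10 → t=34, phase=(8,2,11,5) → FL=S FR=S RL=W RR=S
cmd 4: advance +10 → t=44, phase=(6,0,9,3) → FL=S FR=S RL=W RR=S
cmd 5: advance +3 → t=47, phase=(9,3,0,6) → FL=W FR=S RL=S RR=S
cmd 6: advance +9 → t=56, phase=(6,0,9,3) → FL=S FR=S RL=W RR=S

after cmd 1 (t=15): FL=S FR=S RL=S RR=W
after cmd 2 (t=24): FL=W FR=S RL=S RR=S
after cmd 3 (t=34): FL=S FR=S RL=W RR=S
after cmd 4 (t=44): FL=S FR=S RL=W RR=S
after cmd 5 (t=47): FL=W FR=S RL=S RR=S
after cmd 6 (t=56): FL=S FR=S RL=W RR=S


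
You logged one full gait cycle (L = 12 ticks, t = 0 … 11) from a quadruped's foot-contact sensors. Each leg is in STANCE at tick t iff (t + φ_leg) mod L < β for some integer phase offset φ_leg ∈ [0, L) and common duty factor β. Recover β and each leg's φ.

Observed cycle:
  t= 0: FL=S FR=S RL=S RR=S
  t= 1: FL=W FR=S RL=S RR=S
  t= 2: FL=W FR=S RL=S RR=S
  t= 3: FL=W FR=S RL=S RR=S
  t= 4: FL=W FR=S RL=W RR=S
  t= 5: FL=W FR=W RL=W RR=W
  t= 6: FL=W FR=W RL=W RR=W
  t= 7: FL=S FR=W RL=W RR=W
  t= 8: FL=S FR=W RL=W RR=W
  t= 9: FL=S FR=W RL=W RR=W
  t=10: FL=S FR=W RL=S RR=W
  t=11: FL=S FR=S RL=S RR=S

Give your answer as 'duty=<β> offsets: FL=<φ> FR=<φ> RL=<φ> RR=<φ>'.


duty β = stance ticks per leg = 6
FL: stance ticks = 6; W→S at t=7 → φ=5
FR: stance ticks = 6; W→S at t=11 → φ=1
RL: stance ticks = 6; W→S at t=10 → φ=2
RR: stance ticks = 6; W→S at t=11 → φ=1

duty=6 offsets: FL=5 FR=1 RL=2 RR=1


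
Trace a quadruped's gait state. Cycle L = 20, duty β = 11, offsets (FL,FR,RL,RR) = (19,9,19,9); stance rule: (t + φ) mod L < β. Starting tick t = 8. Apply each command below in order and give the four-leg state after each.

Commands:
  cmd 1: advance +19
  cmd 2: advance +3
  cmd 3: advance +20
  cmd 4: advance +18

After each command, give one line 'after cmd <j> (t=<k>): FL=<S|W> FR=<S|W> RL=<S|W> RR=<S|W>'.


start t=8: FL=S FR=W RL=S RR=W
cmd 1: advance +19 → t=27, phase=(6,16,6,16) → FL=S FR=W RL=S RR=W
cmd 2: advance +3 → t=30, phase=(9,19,9,19) → FL=S FR=W RL=S RR=W
cmd 3: advance +20 → t=50, phase=(9,19,9,19) → FL=S FR=W RL=S RR=W
cmd 4: advance +18 → t=68, phase=(7,17,7,17) → FL=S FR=W RL=S RR=W

after cmd 1 (t=27): FL=S FR=W RL=S RR=W
after cmd 2 (t=30): FL=S FR=W RL=S RR=W
after cmd 3 (t=50): FL=S FR=W RL=S RR=W
after cmd 4 (t=68): FL=S FR=W RL=S RR=W


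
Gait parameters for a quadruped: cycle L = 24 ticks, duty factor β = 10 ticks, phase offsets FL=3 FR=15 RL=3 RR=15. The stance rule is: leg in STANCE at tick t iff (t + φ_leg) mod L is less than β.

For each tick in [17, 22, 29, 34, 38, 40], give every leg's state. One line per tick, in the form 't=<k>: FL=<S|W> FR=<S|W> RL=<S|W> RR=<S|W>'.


t=17: phase=(20,8,20,8) vs β=10 → FL=W FR=S RL=W RR=S
t=22: phase=(1,13,1,13) vs β=10 → FL=S FR=W RL=S RR=W
t=29: phase=(8,20,8,20) vs β=10 → FL=S FR=W RL=S RR=W
t=34: phase=(13,1,13,1) vs β=10 → FL=W FR=S RL=W RR=S
t=38: phase=(17,5,17,5) vs β=10 → FL=W FR=S RL=W RR=S
t=40: phase=(19,7,19,7) vs β=10 → FL=W FR=S RL=W RR=S

t=17: FL=W FR=S RL=W RR=S
t=22: FL=S FR=W RL=S RR=W
t=29: FL=S FR=W RL=S RR=W
t=34: FL=W FR=S RL=W RR=S
t=38: FL=W FR=S RL=W RR=S
t=40: FL=W FR=S RL=W RR=S


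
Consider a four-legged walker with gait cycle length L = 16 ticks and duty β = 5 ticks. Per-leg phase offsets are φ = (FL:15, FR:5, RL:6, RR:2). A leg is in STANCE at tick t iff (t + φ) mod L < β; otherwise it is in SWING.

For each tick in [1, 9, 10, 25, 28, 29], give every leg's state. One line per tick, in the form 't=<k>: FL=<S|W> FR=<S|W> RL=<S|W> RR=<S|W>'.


t=1: phase=(0,6,7,3) vs β=5 → FL=S FR=W RL=W RR=S
t=9: phase=(8,14,15,11) vs β=5 → FL=W FR=W RL=W RR=W
t=10: phase=(9,15,0,12) vs β=5 → FL=W FR=W RL=S RR=W
t=25: phase=(8,14,15,11) vs β=5 → FL=W FR=W RL=W RR=W
t=28: phase=(11,1,2,14) vs β=5 → FL=W FR=S RL=S RR=W
t=29: phase=(12,2,3,15) vs β=5 → FL=W FR=S RL=S RR=W

t=1: FL=S FR=W RL=W RR=S
t=9: FL=W FR=W RL=W RR=W
t=10: FL=W FR=W RL=S RR=W
t=25: FL=W FR=W RL=W RR=W
t=28: FL=W FR=S RL=S RR=W
t=29: FL=W FR=S RL=S RR=W


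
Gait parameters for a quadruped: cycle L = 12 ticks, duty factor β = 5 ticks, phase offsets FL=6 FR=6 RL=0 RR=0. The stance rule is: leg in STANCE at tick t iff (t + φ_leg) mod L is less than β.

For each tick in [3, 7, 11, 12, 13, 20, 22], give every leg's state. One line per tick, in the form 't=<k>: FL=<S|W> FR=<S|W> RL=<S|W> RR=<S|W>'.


t=3: FL=W FR=W RL=S RR=S
t=7: FL=S FR=S RL=W RR=W
t=11: FL=W FR=W RL=W RR=W
t=12: FL=W FR=W RL=S RR=S
t=13: FL=W FR=W RL=S RR=S
t=20: FL=S FR=S RL=W RR=W
t=22: FL=S FR=S RL=W RR=W

t=3: phase=(9,9,3,3) vs β=5 → FL=W FR=W RL=S RR=S
t=7: phase=(1,1,7,7) vs β=5 → FL=S FR=S RL=W RR=W
t=11: phase=(5,5,11,11) vs β=5 → FL=W FR=W RL=W RR=W
t=12: phase=(6,6,0,0) vs β=5 → FL=W FR=W RL=S RR=S
t=13: phase=(7,7,1,1) vs β=5 → FL=W FR=W RL=S RR=S
t=20: phase=(2,2,8,8) vs β=5 → FL=S FR=S RL=W RR=W
t=22: phase=(4,4,10,10) vs β=5 → FL=S FR=S RL=W RR=W


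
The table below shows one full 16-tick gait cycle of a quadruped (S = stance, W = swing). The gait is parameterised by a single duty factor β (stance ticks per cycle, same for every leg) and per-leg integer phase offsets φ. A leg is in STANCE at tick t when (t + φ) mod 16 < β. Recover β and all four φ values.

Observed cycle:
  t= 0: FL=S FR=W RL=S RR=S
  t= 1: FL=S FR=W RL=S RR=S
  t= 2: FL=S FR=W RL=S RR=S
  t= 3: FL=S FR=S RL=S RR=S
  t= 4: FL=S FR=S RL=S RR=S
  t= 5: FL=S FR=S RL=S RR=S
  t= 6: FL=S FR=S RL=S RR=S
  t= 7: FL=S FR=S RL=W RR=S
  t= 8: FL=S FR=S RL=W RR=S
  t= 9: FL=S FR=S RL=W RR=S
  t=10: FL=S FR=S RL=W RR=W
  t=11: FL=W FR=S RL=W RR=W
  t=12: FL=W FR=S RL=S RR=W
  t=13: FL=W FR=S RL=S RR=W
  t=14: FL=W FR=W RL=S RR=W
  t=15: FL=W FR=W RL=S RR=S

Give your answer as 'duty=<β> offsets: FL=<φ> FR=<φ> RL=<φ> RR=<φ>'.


duty β = stance ticks per leg = 11
FL: stance ticks = 11; W→S at t=0 → φ=0
FR: stance ticks = 11; W→S at t=3 → φ=13
RL: stance ticks = 11; W→S at t=12 → φ=4
RR: stance ticks = 11; W→S at t=15 → φ=1

duty=11 offsets: FL=0 FR=13 RL=4 RR=1


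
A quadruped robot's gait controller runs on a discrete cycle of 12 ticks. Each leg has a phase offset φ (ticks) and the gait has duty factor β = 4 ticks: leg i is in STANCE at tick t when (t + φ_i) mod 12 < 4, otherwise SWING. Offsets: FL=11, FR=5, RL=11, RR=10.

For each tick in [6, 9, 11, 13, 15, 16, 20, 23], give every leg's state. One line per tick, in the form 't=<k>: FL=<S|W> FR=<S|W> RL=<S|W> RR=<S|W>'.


t=6: FL=W FR=W RL=W RR=W
t=9: FL=W FR=S RL=W RR=W
t=11: FL=W FR=W RL=W RR=W
t=13: FL=S FR=W RL=S RR=W
t=15: FL=S FR=W RL=S RR=S
t=16: FL=S FR=W RL=S RR=S
t=20: FL=W FR=S RL=W RR=W
t=23: FL=W FR=W RL=W RR=W

t=6: phase=(5,11,5,4) vs β=4 → FL=W FR=W RL=W RR=W
t=9: phase=(8,2,8,7) vs β=4 → FL=W FR=S RL=W RR=W
t=11: phase=(10,4,10,9) vs β=4 → FL=W FR=W RL=W RR=W
t=13: phase=(0,6,0,11) vs β=4 → FL=S FR=W RL=S RR=W
t=15: phase=(2,8,2,1) vs β=4 → FL=S FR=W RL=S RR=S
t=16: phase=(3,9,3,2) vs β=4 → FL=S FR=W RL=S RR=S
t=20: phase=(7,1,7,6) vs β=4 → FL=W FR=S RL=W RR=W
t=23: phase=(10,4,10,9) vs β=4 → FL=W FR=W RL=W RR=W


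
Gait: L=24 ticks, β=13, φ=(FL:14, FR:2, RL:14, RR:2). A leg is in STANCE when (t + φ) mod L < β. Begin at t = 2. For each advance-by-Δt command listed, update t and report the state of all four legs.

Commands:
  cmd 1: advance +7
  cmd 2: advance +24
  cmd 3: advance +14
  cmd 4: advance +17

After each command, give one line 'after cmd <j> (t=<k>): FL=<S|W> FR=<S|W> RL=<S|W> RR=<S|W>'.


after cmd 1 (t=9): FL=W FR=S RL=W RR=S
after cmd 2 (t=33): FL=W FR=S RL=W RR=S
after cmd 3 (t=47): FL=W FR=S RL=W RR=S
after cmd 4 (t=64): FL=S FR=W RL=S RR=W

start t=2: FL=W FR=S RL=W RR=S
cmd 1: advance +7 → t=9, phase=(23,11,23,11) → FL=W FR=S RL=W RR=S
cmd 2: advance +24 → t=33, phase=(23,11,23,11) → FL=W FR=S RL=W RR=S
cmd 3: advance +14 → t=47, phase=(13,1,13,1) → FL=W FR=S RL=W RR=S
cmd 4: advance +17 → t=64, phase=(6,18,6,18) → FL=S FR=W RL=S RR=W


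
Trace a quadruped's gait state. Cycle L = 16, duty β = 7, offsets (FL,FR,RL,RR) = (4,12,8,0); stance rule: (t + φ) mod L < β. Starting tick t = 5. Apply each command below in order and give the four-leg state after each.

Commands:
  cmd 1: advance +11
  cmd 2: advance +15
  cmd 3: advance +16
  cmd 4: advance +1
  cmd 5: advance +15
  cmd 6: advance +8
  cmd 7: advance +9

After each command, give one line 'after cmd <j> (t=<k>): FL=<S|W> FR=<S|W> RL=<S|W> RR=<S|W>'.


after cmd 1 (t=16): FL=S FR=W RL=W RR=S
after cmd 2 (t=31): FL=S FR=W RL=W RR=W
after cmd 3 (t=47): FL=S FR=W RL=W RR=W
after cmd 4 (t=48): FL=S FR=W RL=W RR=S
after cmd 5 (t=63): FL=S FR=W RL=W RR=W
after cmd 6 (t=71): FL=W FR=S RL=W RR=W
after cmd 7 (t=80): FL=S FR=W RL=W RR=S

start t=5: FL=W FR=S RL=W RR=S
cmd 1: advance +11 → t=16, phase=(4,12,8,0) → FL=S FR=W RL=W RR=S
cmd 2: advance +15 → t=31, phase=(3,11,7,15) → FL=S FR=W RL=W RR=W
cmd 3: advance +16 → t=47, phase=(3,11,7,15) → FL=S FR=W RL=W RR=W
cmd 4: advance +1 → t=48, phase=(4,12,8,0) → FL=S FR=W RL=W RR=S
cmd 5: advance +15 → t=63, phase=(3,11,7,15) → FL=S FR=W RL=W RR=W
cmd 6: advance +8 → t=71, phase=(11,3,15,7) → FL=W FR=S RL=W RR=W
cmd 7: advance +9 → t=80, phase=(4,12,8,0) → FL=S FR=W RL=W RR=S


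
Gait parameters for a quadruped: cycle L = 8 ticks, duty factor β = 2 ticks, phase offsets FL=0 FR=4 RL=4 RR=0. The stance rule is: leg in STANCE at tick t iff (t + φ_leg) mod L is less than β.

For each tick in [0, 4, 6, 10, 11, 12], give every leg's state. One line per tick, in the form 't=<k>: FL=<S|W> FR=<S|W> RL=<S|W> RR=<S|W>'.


t=0: FL=S FR=W RL=W RR=S
t=4: FL=W FR=S RL=S RR=W
t=6: FL=W FR=W RL=W RR=W
t=10: FL=W FR=W RL=W RR=W
t=11: FL=W FR=W RL=W RR=W
t=12: FL=W FR=S RL=S RR=W

t=0: phase=(0,4,4,0) vs β=2 → FL=S FR=W RL=W RR=S
t=4: phase=(4,0,0,4) vs β=2 → FL=W FR=S RL=S RR=W
t=6: phase=(6,2,2,6) vs β=2 → FL=W FR=W RL=W RR=W
t=10: phase=(2,6,6,2) vs β=2 → FL=W FR=W RL=W RR=W
t=11: phase=(3,7,7,3) vs β=2 → FL=W FR=W RL=W RR=W
t=12: phase=(4,0,0,4) vs β=2 → FL=W FR=S RL=S RR=W


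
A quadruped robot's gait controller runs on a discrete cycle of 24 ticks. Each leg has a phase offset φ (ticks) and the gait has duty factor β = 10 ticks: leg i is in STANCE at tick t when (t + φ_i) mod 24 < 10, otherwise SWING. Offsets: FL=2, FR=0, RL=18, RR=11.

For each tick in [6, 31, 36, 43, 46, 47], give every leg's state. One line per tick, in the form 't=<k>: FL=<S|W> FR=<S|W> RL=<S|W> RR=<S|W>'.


t=6: FL=S FR=S RL=S RR=W
t=31: FL=S FR=S RL=S RR=W
t=36: FL=W FR=W RL=S RR=W
t=43: FL=W FR=W RL=W RR=S
t=46: FL=S FR=W RL=W RR=S
t=47: FL=S FR=W RL=W RR=W

t=6: phase=(8,6,0,17) vs β=10 → FL=S FR=S RL=S RR=W
t=31: phase=(9,7,1,18) vs β=10 → FL=S FR=S RL=S RR=W
t=36: phase=(14,12,6,23) vs β=10 → FL=W FR=W RL=S RR=W
t=43: phase=(21,19,13,6) vs β=10 → FL=W FR=W RL=W RR=S
t=46: phase=(0,22,16,9) vs β=10 → FL=S FR=W RL=W RR=S
t=47: phase=(1,23,17,10) vs β=10 → FL=S FR=W RL=W RR=W


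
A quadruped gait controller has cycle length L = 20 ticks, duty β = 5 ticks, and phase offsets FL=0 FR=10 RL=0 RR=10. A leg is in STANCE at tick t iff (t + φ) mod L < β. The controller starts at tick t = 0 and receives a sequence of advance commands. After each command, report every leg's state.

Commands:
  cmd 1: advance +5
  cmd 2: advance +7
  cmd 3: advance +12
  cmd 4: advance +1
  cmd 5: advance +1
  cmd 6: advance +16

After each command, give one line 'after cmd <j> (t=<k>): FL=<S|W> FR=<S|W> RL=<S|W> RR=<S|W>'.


after cmd 1 (t=5): FL=W FR=W RL=W RR=W
after cmd 2 (t=12): FL=W FR=S RL=W RR=S
after cmd 3 (t=24): FL=S FR=W RL=S RR=W
after cmd 4 (t=25): FL=W FR=W RL=W RR=W
after cmd 5 (t=26): FL=W FR=W RL=W RR=W
after cmd 6 (t=42): FL=S FR=W RL=S RR=W

start t=0: FL=S FR=W RL=S RR=W
cmd 1: advance +5 → t=5, phase=(5,15,5,15) → FL=W FR=W RL=W RR=W
cmd 2: advance +7 → t=12, phase=(12,2,12,2) → FL=W FR=S RL=W RR=S
cmd 3: advance +12 → t=24, phase=(4,14,4,14) → FL=S FR=W RL=S RR=W
cmd 4: advance +1 → t=25, phase=(5,15,5,15) → FL=W FR=W RL=W RR=W
cmd 5: advance +1 → t=26, phase=(6,16,6,16) → FL=W FR=W RL=W RR=W
cmd 6: advance +16 → t=42, phase=(2,12,2,12) → FL=S FR=W RL=S RR=W


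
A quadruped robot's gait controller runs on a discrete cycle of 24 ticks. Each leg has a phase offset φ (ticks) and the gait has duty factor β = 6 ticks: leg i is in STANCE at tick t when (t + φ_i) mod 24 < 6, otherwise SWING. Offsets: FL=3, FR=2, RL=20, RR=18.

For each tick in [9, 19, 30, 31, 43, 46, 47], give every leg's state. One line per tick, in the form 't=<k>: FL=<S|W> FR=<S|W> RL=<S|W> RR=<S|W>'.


t=9: FL=W FR=W RL=S RR=S
t=19: FL=W FR=W RL=W RR=W
t=30: FL=W FR=W RL=S RR=S
t=31: FL=W FR=W RL=S RR=S
t=43: FL=W FR=W RL=W RR=W
t=46: FL=S FR=S RL=W RR=W
t=47: FL=S FR=S RL=W RR=W

t=9: phase=(12,11,5,3) vs β=6 → FL=W FR=W RL=S RR=S
t=19: phase=(22,21,15,13) vs β=6 → FL=W FR=W RL=W RR=W
t=30: phase=(9,8,2,0) vs β=6 → FL=W FR=W RL=S RR=S
t=31: phase=(10,9,3,1) vs β=6 → FL=W FR=W RL=S RR=S
t=43: phase=(22,21,15,13) vs β=6 → FL=W FR=W RL=W RR=W
t=46: phase=(1,0,18,16) vs β=6 → FL=S FR=S RL=W RR=W
t=47: phase=(2,1,19,17) vs β=6 → FL=S FR=S RL=W RR=W


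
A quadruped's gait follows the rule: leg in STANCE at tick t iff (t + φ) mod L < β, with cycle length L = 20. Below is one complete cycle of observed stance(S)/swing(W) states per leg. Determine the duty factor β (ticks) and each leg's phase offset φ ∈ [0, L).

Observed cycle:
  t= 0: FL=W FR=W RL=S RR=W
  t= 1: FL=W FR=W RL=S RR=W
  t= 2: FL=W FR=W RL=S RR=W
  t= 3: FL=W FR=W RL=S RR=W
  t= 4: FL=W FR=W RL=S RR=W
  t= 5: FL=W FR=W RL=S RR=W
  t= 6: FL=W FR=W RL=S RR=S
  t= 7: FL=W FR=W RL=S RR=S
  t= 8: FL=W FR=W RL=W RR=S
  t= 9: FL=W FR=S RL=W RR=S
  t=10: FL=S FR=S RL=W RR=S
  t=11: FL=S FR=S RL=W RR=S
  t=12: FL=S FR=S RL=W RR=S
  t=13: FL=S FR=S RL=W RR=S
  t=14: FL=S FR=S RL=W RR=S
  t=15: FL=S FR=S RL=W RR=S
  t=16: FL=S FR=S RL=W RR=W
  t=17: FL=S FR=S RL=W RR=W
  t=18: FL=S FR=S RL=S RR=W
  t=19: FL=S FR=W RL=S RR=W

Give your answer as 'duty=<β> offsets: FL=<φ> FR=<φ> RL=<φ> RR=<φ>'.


duty=10 offsets: FL=10 FR=11 RL=2 RR=14

duty β = stance ticks per leg = 10
FL: stance ticks = 10; W→S at t=10 → φ=10
FR: stance ticks = 10; W→S at t=9 → φ=11
RL: stance ticks = 10; W→S at t=18 → φ=2
RR: stance ticks = 10; W→S at t=6 → φ=14


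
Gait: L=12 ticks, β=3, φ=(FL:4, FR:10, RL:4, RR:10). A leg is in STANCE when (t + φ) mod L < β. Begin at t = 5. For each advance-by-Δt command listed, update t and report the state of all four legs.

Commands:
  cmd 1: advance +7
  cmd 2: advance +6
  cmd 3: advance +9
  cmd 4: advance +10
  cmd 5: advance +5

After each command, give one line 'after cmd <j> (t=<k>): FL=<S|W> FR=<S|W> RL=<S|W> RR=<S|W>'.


start t=5: FL=W FR=W RL=W RR=W
cmd 1: advance +7 → t=12, phase=(4,10,4,10) → FL=W FR=W RL=W RR=W
cmd 2: advance +6 → t=18, phase=(10,4,10,4) → FL=W FR=W RL=W RR=W
cmd 3: advance +9 → t=27, phase=(7,1,7,1) → FL=W FR=S RL=W RR=S
cmd 4: advance +10 → t=37, phase=(5,11,5,11) → FL=W FR=W RL=W RR=W
cmd 5: advance +5 → t=42, phase=(10,4,10,4) → FL=W FR=W RL=W RR=W

after cmd 1 (t=12): FL=W FR=W RL=W RR=W
after cmd 2 (t=18): FL=W FR=W RL=W RR=W
after cmd 3 (t=27): FL=W FR=S RL=W RR=S
after cmd 4 (t=37): FL=W FR=W RL=W RR=W
after cmd 5 (t=42): FL=W FR=W RL=W RR=W


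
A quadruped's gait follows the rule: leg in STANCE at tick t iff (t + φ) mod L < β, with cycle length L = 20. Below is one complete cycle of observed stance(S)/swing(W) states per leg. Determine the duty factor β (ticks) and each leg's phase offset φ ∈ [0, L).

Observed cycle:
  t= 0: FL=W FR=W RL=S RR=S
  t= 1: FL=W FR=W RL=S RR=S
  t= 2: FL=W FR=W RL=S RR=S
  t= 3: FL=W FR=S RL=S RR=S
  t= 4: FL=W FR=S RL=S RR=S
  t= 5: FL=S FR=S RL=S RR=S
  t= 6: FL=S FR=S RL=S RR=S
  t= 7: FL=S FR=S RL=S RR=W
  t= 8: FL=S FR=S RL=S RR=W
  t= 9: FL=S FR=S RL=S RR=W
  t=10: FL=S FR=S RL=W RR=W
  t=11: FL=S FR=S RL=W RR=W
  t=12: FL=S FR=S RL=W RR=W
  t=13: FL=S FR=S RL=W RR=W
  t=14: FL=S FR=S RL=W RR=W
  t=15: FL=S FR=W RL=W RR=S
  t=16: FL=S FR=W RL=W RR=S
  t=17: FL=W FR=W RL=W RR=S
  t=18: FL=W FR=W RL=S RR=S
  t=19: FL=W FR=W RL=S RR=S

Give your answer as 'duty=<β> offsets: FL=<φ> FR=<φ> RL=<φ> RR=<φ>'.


duty β = stance ticks per leg = 12
FL: stance ticks = 12; W→S at t=5 → φ=15
FR: stance ticks = 12; W→S at t=3 → φ=17
RL: stance ticks = 12; W→S at t=18 → φ=2
RR: stance ticks = 12; W→S at t=15 → φ=5

duty=12 offsets: FL=15 FR=17 RL=2 RR=5


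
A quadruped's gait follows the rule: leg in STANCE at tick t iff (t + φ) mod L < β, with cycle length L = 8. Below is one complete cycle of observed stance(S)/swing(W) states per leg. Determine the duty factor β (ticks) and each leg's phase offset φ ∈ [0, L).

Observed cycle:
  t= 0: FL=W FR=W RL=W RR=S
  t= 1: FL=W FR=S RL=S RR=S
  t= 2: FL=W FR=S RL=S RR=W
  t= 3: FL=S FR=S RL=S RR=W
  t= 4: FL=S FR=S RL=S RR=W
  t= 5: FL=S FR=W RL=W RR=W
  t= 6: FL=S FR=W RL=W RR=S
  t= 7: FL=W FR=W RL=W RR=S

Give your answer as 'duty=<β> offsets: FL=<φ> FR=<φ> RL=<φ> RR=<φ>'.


duty β = stance ticks per leg = 4
FL: stance ticks = 4; W→S at t=3 → φ=5
FR: stance ticks = 4; W→S at t=1 → φ=7
RL: stance ticks = 4; W→S at t=1 → φ=7
RR: stance ticks = 4; W→S at t=6 → φ=2

duty=4 offsets: FL=5 FR=7 RL=7 RR=2


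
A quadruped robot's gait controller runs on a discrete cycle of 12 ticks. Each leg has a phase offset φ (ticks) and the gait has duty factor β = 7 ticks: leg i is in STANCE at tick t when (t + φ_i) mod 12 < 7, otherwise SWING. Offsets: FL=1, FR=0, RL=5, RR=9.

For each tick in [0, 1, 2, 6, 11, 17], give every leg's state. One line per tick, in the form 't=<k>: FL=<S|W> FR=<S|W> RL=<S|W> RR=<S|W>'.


t=0: FL=S FR=S RL=S RR=W
t=1: FL=S FR=S RL=S RR=W
t=2: FL=S FR=S RL=W RR=W
t=6: FL=W FR=S RL=W RR=S
t=11: FL=S FR=W RL=S RR=W
t=17: FL=S FR=S RL=W RR=S

t=0: phase=(1,0,5,9) vs β=7 → FL=S FR=S RL=S RR=W
t=1: phase=(2,1,6,10) vs β=7 → FL=S FR=S RL=S RR=W
t=2: phase=(3,2,7,11) vs β=7 → FL=S FR=S RL=W RR=W
t=6: phase=(7,6,11,3) vs β=7 → FL=W FR=S RL=W RR=S
t=11: phase=(0,11,4,8) vs β=7 → FL=S FR=W RL=S RR=W
t=17: phase=(6,5,10,2) vs β=7 → FL=S FR=S RL=W RR=S


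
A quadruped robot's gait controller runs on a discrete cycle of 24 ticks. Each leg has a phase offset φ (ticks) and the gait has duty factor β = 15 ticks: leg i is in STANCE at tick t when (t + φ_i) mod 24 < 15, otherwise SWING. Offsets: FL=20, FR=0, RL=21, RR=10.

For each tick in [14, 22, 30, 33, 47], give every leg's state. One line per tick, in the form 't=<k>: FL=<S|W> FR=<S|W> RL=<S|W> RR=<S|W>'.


t=14: FL=S FR=S RL=S RR=S
t=22: FL=W FR=W RL=W RR=S
t=30: FL=S FR=S RL=S RR=W
t=33: FL=S FR=S RL=S RR=W
t=47: FL=W FR=W RL=W RR=S

t=14: phase=(10,14,11,0) vs β=15 → FL=S FR=S RL=S RR=S
t=22: phase=(18,22,19,8) vs β=15 → FL=W FR=W RL=W RR=S
t=30: phase=(2,6,3,16) vs β=15 → FL=S FR=S RL=S RR=W
t=33: phase=(5,9,6,19) vs β=15 → FL=S FR=S RL=S RR=W
t=47: phase=(19,23,20,9) vs β=15 → FL=W FR=W RL=W RR=S


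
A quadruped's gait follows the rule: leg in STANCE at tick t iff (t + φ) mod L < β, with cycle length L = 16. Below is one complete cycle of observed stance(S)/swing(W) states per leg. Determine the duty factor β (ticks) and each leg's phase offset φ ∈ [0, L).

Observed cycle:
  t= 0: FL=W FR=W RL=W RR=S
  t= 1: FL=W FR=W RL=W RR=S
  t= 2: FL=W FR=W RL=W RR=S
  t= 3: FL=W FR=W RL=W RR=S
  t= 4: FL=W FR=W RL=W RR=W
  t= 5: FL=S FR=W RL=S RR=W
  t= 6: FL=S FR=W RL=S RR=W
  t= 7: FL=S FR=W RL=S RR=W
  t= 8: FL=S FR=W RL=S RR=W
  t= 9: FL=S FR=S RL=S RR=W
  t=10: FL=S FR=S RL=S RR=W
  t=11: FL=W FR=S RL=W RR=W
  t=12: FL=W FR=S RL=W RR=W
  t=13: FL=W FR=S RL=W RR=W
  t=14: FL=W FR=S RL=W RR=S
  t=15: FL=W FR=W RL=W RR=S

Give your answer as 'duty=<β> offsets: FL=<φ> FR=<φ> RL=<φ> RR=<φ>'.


duty β = stance ticks per leg = 6
FL: stance ticks = 6; W→S at t=5 → φ=11
FR: stance ticks = 6; W→S at t=9 → φ=7
RL: stance ticks = 6; W→S at t=5 → φ=11
RR: stance ticks = 6; W→S at t=14 → φ=2

duty=6 offsets: FL=11 FR=7 RL=11 RR=2


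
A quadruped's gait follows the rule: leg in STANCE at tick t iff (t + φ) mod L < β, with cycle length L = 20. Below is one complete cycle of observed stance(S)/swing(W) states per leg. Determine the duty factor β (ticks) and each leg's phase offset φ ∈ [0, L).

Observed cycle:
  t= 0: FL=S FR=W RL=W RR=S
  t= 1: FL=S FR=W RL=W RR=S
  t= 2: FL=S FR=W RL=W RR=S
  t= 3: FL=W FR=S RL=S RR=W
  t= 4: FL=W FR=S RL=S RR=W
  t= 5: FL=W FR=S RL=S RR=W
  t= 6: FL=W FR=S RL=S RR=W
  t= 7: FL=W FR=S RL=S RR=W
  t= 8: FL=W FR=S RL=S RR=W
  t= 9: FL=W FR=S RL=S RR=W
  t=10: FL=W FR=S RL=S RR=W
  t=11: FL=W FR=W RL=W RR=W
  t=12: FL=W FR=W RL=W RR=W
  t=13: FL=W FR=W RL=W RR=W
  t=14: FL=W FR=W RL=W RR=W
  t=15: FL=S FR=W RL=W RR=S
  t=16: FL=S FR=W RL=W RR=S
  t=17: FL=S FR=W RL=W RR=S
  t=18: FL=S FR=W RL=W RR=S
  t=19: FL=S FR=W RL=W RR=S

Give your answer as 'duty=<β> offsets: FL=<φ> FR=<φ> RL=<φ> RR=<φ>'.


duty β = stance ticks per leg = 8
FL: stance ticks = 8; W→S at t=15 → φ=5
FR: stance ticks = 8; W→S at t=3 → φ=17
RL: stance ticks = 8; W→S at t=3 → φ=17
RR: stance ticks = 8; W→S at t=15 → φ=5

duty=8 offsets: FL=5 FR=17 RL=17 RR=5


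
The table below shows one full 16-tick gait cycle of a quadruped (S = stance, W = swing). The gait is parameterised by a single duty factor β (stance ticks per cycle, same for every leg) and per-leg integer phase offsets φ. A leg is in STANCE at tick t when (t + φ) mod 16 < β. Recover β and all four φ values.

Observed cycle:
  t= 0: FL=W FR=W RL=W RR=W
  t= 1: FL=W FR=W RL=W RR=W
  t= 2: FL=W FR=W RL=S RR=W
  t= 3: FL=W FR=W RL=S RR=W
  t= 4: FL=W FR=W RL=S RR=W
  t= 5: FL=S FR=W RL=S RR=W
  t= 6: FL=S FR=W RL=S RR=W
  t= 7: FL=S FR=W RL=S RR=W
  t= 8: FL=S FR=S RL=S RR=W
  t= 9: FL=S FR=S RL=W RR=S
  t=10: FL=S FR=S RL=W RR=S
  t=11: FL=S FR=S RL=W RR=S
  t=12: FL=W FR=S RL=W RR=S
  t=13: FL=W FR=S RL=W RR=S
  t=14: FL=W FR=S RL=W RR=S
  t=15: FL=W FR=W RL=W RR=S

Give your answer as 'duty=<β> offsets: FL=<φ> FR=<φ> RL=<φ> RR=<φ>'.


duty=7 offsets: FL=11 FR=8 RL=14 RR=7

duty β = stance ticks per leg = 7
FL: stance ticks = 7; W→S at t=5 → φ=11
FR: stance ticks = 7; W→S at t=8 → φ=8
RL: stance ticks = 7; W→S at t=2 → φ=14
RR: stance ticks = 7; W→S at t=9 → φ=7


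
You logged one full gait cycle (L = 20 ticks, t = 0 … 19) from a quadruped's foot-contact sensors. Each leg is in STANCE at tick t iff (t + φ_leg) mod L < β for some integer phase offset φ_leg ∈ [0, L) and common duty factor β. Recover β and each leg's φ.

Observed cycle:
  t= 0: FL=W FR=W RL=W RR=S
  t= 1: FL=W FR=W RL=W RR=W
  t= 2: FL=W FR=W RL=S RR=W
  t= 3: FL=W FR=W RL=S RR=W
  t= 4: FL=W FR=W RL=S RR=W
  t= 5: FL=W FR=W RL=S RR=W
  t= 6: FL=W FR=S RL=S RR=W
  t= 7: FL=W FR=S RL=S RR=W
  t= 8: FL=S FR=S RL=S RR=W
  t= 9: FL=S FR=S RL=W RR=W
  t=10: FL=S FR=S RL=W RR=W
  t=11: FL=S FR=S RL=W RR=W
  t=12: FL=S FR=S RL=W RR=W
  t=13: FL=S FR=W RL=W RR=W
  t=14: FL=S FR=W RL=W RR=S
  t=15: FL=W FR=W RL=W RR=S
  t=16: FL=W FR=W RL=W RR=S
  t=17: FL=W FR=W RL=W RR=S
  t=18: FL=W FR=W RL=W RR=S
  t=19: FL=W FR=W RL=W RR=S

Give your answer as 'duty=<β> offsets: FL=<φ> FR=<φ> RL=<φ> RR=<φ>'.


duty β = stance ticks per leg = 7
FL: stance ticks = 7; W→S at t=8 → φ=12
FR: stance ticks = 7; W→S at t=6 → φ=14
RL: stance ticks = 7; W→S at t=2 → φ=18
RR: stance ticks = 7; W→S at t=14 → φ=6

duty=7 offsets: FL=12 FR=14 RL=18 RR=6


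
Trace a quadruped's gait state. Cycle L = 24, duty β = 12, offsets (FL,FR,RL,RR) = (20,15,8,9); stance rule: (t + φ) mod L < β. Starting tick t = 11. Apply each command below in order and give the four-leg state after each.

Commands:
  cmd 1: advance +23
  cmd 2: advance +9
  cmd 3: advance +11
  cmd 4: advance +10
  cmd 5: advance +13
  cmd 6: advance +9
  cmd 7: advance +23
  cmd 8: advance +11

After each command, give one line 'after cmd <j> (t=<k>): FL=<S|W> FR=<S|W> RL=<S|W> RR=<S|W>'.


after cmd 1 (t=34): FL=S FR=S RL=W RR=W
after cmd 2 (t=43): FL=W FR=S RL=S RR=S
after cmd 3 (t=54): FL=S FR=W RL=W RR=W
after cmd 4 (t=64): FL=W FR=S RL=S RR=S
after cmd 5 (t=77): FL=S FR=W RL=W RR=W
after cmd 6 (t=86): FL=S FR=S RL=W RR=W
after cmd 7 (t=109): FL=S FR=S RL=W RR=W
after cmd 8 (t=120): FL=W FR=W RL=S RR=S

start t=11: FL=S FR=S RL=W RR=W
cmd 1: advance +23 → t=34, phase=(6,1,18,19) → FL=S FR=S RL=W RR=W
cmd 2: advance +9 → t=43, phase=(15,10,3,4) → FL=W FR=S RL=S RR=S
cmd 3: advance +11 → t=54, phase=(2,21,14,15) → FL=S FR=W RL=W RR=W
cmd 4: advance +10 → t=64, phase=(12,7,0,1) → FL=W FR=S RL=S RR=S
cmd 5: advance +13 → t=77, phase=(1,20,13,14) → FL=S FR=W RL=W RR=W
cmd 6: advance +9 → t=86, phase=(10,5,22,23) → FL=S FR=S RL=W RR=W
cmd 7: advance +23 → t=109, phase=(9,4,21,22) → FL=S FR=S RL=W RR=W
cmd 8: advance +11 → t=120, phase=(20,15,8,9) → FL=W FR=W RL=S RR=S


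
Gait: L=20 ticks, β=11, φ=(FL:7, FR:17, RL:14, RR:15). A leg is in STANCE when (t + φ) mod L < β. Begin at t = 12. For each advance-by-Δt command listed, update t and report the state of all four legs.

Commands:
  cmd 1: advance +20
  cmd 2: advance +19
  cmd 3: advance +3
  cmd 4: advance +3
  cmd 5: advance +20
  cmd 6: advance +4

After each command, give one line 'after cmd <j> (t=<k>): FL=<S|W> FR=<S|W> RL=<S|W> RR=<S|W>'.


start t=12: FL=W FR=S RL=S RR=S
cmd 1: advance +20 → t=32, phase=(19,9,6,7) → FL=W FR=S RL=S RR=S
cmd 2: advance +19 → t=51, phase=(18,8,5,6) → FL=W FR=S RL=S RR=S
cmd 3: advance +3 → t=54, phase=(1,11,8,9) → FL=S FR=W RL=S RR=S
cmd 4: advance +3 → t=57, phase=(4,14,11,12) → FL=S FR=W RL=W RR=W
cmd 5: advance +20 → t=77, phase=(4,14,11,12) → FL=S FR=W RL=W RR=W
cmd 6: advance +4 → t=81, phase=(8,18,15,16) → FL=S FR=W RL=W RR=W

after cmd 1 (t=32): FL=W FR=S RL=S RR=S
after cmd 2 (t=51): FL=W FR=S RL=S RR=S
after cmd 3 (t=54): FL=S FR=W RL=S RR=S
after cmd 4 (t=57): FL=S FR=W RL=W RR=W
after cmd 5 (t=77): FL=S FR=W RL=W RR=W
after cmd 6 (t=81): FL=S FR=W RL=W RR=W


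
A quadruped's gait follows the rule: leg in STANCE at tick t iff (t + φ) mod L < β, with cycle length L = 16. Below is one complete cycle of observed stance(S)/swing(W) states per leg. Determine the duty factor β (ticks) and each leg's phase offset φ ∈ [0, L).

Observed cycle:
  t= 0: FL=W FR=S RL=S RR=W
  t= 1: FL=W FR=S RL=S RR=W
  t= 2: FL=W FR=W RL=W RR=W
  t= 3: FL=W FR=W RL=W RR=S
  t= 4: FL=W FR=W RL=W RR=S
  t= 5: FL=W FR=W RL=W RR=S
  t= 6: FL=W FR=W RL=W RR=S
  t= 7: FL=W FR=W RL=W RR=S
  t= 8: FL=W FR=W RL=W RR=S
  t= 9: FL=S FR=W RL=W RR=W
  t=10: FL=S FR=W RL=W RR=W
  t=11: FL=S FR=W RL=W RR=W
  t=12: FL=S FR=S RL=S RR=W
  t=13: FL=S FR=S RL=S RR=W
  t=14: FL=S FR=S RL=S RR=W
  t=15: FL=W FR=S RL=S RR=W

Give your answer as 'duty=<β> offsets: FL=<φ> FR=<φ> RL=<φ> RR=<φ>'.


duty β = stance ticks per leg = 6
FL: stance ticks = 6; W→S at t=9 → φ=7
FR: stance ticks = 6; W→S at t=12 → φ=4
RL: stance ticks = 6; W→S at t=12 → φ=4
RR: stance ticks = 6; W→S at t=3 → φ=13

duty=6 offsets: FL=7 FR=4 RL=4 RR=13
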